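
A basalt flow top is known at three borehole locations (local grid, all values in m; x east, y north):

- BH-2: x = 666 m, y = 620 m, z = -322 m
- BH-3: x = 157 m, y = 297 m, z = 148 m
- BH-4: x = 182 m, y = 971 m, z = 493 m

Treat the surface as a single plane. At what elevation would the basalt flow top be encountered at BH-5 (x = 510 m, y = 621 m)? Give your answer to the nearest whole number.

Two edge vectors: BH-2→BH-3 = (-509, -323, 470), BH-2→BH-4 = (-484, 351, 815).
Normal n = (BH-2→BH-3) × (BH-2→BH-4) = (-428215, 187355, -334991).
So ∂z/∂x = −n_x/n_z = −1.27829 and ∂z/∂y = −n_y/n_z = 0.55928.
Intercept c from BH-2: -322 + 851.34 − 346.76 = 182.58.
At (510, 621): z = −651.9 + 347.3 + 182.58 = -122.0 m.

-122 m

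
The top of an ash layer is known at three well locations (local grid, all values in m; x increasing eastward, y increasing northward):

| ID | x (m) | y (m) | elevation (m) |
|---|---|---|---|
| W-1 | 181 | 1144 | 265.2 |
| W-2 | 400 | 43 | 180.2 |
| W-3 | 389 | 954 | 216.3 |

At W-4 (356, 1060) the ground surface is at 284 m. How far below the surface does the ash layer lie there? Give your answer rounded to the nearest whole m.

Let the plane be z = a·x + b·y + c.
W-2−W-1: 219a − 1101b = −85;  W-3−W-1: 208a − 190b = −48.9.
Solving gives a = −0.20112, b = 0.03720.
Then c = 265.2 − a·181 − b·1144 = 259.05.
At (356, 1060): z_contact = −71.6 + 39.4 + 259.05 = 226.9 m.
Depth below ground = 284 − 226.9 = 57 m.

57 m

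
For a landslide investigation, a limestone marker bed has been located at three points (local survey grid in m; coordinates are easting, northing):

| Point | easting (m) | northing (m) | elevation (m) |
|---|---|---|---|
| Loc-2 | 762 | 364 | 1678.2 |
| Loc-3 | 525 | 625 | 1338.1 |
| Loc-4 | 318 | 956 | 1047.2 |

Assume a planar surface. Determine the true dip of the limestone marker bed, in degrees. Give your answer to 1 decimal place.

56.3°

Let the plane be z = a·easting + b·northing + c.
Loc-3−Loc-2: −237a + 261b = −340.1;  Loc-4−Loc-2: −444a + 592b = −631.
Solving gives a = 1.50075, b = 0.05968.
Gradient magnitude |∇z| = √(a² + b²) = √(2.25224 + 0.00356) = 1.50193.
True dip = arctan(1.50193) = 56.3°, dipping toward W (azimuth ≈ 268°).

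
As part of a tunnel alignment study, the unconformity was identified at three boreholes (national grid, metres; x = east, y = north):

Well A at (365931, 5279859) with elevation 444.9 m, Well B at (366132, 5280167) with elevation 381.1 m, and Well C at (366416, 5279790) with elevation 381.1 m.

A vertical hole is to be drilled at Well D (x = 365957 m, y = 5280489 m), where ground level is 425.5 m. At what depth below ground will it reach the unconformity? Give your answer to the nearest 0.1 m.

54.4 m

Two edge vectors: Well A→Well B = (201, 308, -63.8), Well A→Well C = (485, -69, -63.8).
Normal n = (Well A→Well B) × (Well A→Well C) = (-24052.6, -18119.2, -163249).
So ∂z/∂x = −n_x/n_z = −0.147336890 and ∂z/∂y = −n_y/n_z = −0.110991185.
Intercept c from Well A: 444.9 + 53915.14 + 586017.81 = 640377.84.
At (365957, 5280489): z_contact = −53918.97 − 586087.73 + 640377.84 = 371.14 m.
Depth below ground = 425.5 − 371.14 = 54.4 m.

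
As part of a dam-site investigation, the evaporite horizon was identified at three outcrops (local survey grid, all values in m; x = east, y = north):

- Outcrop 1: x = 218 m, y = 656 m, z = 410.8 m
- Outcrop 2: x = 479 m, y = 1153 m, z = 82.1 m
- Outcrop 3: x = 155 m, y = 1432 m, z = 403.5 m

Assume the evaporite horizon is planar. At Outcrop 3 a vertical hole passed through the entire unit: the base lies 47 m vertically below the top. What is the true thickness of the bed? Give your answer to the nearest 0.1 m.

Two edge vectors: Outcrop 1→Outcrop 2 = (261, 497, -328.7), Outcrop 1→Outcrop 3 = (-63, 776, -7.3).
Normal n = (Outcrop 1→Outcrop 2) × (Outcrop 1→Outcrop 3) = (251443.1, 22613.4, 233847).
So ∂z/∂x = −n_x/n_z = −1.07525 and ∂z/∂y = −n_y/n_z = −0.09670.
|∇z| = √(a²+b²) = 1.07959, so dip δ = arctan(1.07959) = 47.19°.
True thickness = vertical thickness × cos δ = 47 × cos 47.19° = 31.9 m.

31.9 m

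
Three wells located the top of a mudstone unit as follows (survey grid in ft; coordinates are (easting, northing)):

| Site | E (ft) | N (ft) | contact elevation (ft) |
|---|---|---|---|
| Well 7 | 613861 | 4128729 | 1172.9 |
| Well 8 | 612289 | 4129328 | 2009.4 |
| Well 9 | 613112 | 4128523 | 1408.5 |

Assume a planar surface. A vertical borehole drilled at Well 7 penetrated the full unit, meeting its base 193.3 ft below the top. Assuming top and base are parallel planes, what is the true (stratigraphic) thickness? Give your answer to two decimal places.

171.22 ft

Two edge vectors: Well 7→Well 8 = (-1572, 599, 836.5), Well 7→Well 9 = (-749, -206, 235.6).
Normal n = (Well 7→Well 8) × (Well 7→Well 9) = (313443.4, -256175.3, 772483).
So ∂z/∂E = −n_x/n_z = −0.40576 and ∂z/∂N = −n_y/n_z = 0.33163.
|∇z| = √(a²+b²) = 0.52404, so dip δ = arctan(0.52404) = 27.66°.
True thickness = vertical thickness × cos δ = 193.3 × cos 27.66° = 171.22 ft.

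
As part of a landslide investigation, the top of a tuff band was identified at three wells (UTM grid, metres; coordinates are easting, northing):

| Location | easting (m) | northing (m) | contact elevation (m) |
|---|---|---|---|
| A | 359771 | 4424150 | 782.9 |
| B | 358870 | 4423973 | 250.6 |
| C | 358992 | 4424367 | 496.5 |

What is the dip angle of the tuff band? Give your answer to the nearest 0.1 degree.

34.4°

Two edge vectors: A→B = (-901, -177, -532.3), A→C = (-779, 217, -286.4).
Normal n = (A→B) × (A→C) = (166201.9, 156615.3, -333400).
So ∂z/∂easting = −n_x/n_z = 0.49851 and ∂z/∂northing = −n_y/n_z = 0.46975.
Gradient magnitude |∇z| = √(a² + b²) = √(0.24851 + 0.22067) = 0.68496.
True dip = arctan(0.68496) = 34.4°, dipping toward SW (azimuth ≈ 227°).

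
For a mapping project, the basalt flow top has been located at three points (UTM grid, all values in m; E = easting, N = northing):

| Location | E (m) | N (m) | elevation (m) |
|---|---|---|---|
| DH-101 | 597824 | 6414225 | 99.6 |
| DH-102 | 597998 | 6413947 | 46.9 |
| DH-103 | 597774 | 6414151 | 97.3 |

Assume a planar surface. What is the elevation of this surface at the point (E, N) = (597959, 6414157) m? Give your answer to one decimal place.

75.5 m

Let the plane be z = a·E + b·N + c.
DH-102−DH-101: 174a − 278b = −52.7;  DH-103−DH-101: −50a − 74b = −2.3.
Solving gives a = −0.121765760, b = 0.113355244.
Then c = 99.6 − a·597824 − b·6414225 = −654191.94.
At (597959, 6414157): z = −72810.9 + 727078.3 − 654191.94 = 75.5 m.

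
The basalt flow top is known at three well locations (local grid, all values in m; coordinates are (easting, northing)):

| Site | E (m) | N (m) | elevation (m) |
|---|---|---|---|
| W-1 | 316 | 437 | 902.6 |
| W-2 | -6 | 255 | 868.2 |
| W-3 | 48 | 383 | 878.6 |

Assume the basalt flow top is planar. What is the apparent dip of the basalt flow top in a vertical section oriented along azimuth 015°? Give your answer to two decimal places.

Two edge vectors: W-1→W-2 = (-322, -182, -34.4), W-1→W-3 = (-268, -54, -24).
Normal n = (W-1→W-2) × (W-1→W-3) = (2510.4, 1491.2, -31388).
So ∂z/∂E = −n_x/n_z = 0.07998 and ∂z/∂N = −n_y/n_z = 0.04751.
Unit vector along 015° is (sin 15°, cos 15°) = (0.2588, 0.9659).
Slope in that direction = a·(0.2588) + b·(0.9659) = 0.06659.
Apparent dip = arctan|0.06659| = 3.81° (true dip is 5.3°, so apparent ≤ true as expected).

3.81°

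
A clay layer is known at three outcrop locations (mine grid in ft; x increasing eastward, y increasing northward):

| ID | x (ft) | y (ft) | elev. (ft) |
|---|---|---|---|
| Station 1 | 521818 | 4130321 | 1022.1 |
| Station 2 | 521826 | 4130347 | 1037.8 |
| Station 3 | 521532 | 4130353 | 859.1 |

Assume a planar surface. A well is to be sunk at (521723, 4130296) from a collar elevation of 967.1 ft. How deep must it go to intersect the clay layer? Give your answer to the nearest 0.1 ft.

Let the plane be z = a·x + b·y + c.
Station 2−Station 1: 8a + 26b = 15.7;  Station 3−Station 1: −286a + 32b = −163.
Solving gives a = 0.616276651, b = 0.414222569.
Then c = 1022.1 − a·521818 − b·4130321 = −2031434.32.
At (521723, 4130296): z_contact = 321525.70 + 1710861.82 − 2031434.32 = 953.20 ft.
Depth below ground = 967.1 − 953.20 = 13.9 ft.

13.9 ft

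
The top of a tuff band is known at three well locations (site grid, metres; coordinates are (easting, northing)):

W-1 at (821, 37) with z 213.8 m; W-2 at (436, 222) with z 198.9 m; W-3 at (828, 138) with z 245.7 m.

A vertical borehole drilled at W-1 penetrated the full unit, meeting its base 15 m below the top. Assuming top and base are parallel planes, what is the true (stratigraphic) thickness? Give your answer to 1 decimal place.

14.1 m

Two edge vectors: W-1→W-2 = (-385, 185, -14.9), W-1→W-3 = (7, 101, 31.9).
Normal n = (W-1→W-2) × (W-1→W-3) = (7406.4, 12177.2, -40180).
So ∂z/∂E = −n_x/n_z = 0.18433 and ∂z/∂N = −n_y/n_z = 0.30307.
|∇z| = √(a²+b²) = 0.35472, so dip δ = arctan(0.35472) = 19.53°.
True thickness = vertical thickness × cos δ = 15 × cos 19.53° = 14.1 m.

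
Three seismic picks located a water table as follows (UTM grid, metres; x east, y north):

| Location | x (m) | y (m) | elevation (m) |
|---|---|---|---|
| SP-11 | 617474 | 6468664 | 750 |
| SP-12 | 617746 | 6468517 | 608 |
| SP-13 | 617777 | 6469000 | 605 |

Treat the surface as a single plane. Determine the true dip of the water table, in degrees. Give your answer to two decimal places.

26.95°

Let the plane be z = a·x + b·y + c.
SP-12−SP-11: 272a − 147b = −142;  SP-13−SP-11: 303a + 336b = −145.
Solving gives a = −0.50780, b = 0.02638.
Gradient magnitude |∇z| = √(a² + b²) = √(0.25786 + 0.00070) = 0.50849.
True dip = arctan(0.50849) = 26.95°, dipping toward E (azimuth ≈ 093°).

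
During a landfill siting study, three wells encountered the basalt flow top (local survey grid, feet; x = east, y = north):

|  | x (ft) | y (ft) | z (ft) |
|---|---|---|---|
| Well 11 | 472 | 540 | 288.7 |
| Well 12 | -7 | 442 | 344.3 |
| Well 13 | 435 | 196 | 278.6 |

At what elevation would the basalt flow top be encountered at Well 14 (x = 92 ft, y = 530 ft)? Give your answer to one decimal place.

Two edge vectors: Well 11→Well 12 = (-479, -98, 55.6), Well 11→Well 13 = (-37, -344, -10.1).
Normal n = (Well 11→Well 12) × (Well 11→Well 13) = (20116.2, -6895.1, 161150).
So ∂z/∂x = −n_x/n_z = −0.12483 and ∂z/∂y = −n_y/n_z = 0.04279.
Intercept c from Well 11: 288.7 + 58.92 − 23.10 = 324.51.
At (92, 530): z = −11.5 + 22.7 + 324.51 = 335.7 ft.

335.7 ft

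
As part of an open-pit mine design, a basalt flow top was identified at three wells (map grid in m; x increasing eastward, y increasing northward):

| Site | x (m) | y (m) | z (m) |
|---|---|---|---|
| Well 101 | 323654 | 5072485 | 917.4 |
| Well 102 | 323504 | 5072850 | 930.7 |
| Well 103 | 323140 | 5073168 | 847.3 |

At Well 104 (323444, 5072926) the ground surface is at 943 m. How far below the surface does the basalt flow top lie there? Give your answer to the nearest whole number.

21 m

Let the plane be z = a·x + b·y + c.
Well 102−Well 101: −150a + 365b = 13.3;  Well 103−Well 101: −514a + 683b = −70.1.
Solving gives a = 0.40712071, b = 0.20374824.
Then c = 917.4 − a·323654 − b·5072485 = −1164358.73.
At (323444, 5072926): z_contact = 131680.8 + 1033599.7 − 1164358.73 = 921.8 m.
Depth below ground = 943 − 921.8 = 21 m.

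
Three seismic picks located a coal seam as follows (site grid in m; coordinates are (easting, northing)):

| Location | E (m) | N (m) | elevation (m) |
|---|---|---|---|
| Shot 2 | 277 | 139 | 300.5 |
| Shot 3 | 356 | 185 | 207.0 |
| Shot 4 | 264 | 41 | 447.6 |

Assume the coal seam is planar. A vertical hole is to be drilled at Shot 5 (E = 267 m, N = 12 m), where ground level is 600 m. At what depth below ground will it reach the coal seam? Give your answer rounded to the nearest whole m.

Let the plane be z = a·E + b·N + c.
Shot 3−Shot 2: 79a + 46b = −93.5;  Shot 4−Shot 2: −13a − 98b = 147.1.
Solving gives a = −0.33544, b = −1.45652.
Then c = 300.5 − a·277 − b·139 = 595.87.
At (267, 12): z_contact = −89.6 − 17.5 + 595.87 = 488.8 m.
Depth below ground = 600 − 488.8 = 111 m.

111 m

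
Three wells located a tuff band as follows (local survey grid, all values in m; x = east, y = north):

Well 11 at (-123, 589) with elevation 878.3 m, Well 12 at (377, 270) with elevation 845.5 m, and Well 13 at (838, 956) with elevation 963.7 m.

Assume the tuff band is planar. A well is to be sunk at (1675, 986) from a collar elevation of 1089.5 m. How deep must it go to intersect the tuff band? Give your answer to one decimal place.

95.3 m

Two edge vectors: Well 11→Well 12 = (500, -319, -32.8), Well 11→Well 13 = (961, 367, 85.4).
Normal n = (Well 11→Well 12) × (Well 11→Well 13) = (-15205, -74220.8, 490059).
So ∂z/∂x = −n_x/n_z = 0.031027 and ∂z/∂y = −n_y/n_z = 0.151453.
Intercept c from Well 11: 878.3 + 3.82 − 89.21 = 792.91.
At (1675, 986): z_contact = 51.97 + 149.33 + 792.91 = 994.21 m.
Depth below ground = 1089.5 − 994.21 = 95.3 m.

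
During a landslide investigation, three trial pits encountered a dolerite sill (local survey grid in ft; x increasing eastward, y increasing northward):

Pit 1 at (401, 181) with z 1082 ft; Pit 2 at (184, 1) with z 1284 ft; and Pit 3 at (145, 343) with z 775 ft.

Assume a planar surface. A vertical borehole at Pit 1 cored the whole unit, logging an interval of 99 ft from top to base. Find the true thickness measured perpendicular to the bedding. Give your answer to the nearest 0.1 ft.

55.4 ft

Let the plane be z = a·x + b·y + c.
Pit 2−Pit 1: −217a − 180b = 202;  Pit 3−Pit 1: −256a + 162b = −307.
Solving gives a = 0.27742, b = −1.45667.
|∇z| = √(a²+b²) = 1.48285, so dip δ = arctan(1.48285) = 56.01°.
True thickness = vertical thickness × cos δ = 99 × cos 56.01° = 55.4 ft.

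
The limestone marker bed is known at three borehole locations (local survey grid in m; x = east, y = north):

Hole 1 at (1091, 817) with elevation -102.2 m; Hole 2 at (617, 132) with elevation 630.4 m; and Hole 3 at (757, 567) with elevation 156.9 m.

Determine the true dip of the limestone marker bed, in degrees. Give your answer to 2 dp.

Two edge vectors: Hole 1→Hole 2 = (-474, -685, 732.6), Hole 1→Hole 3 = (-334, -250, 259.1).
Normal n = (Hole 1→Hole 2) × (Hole 1→Hole 3) = (5666.5, -121875, -110290).
So ∂z/∂x = −n_x/n_z = 0.05138 and ∂z/∂y = −n_y/n_z = −1.10504.
Gradient magnitude |∇z| = √(a² + b²) = √(0.00264 + 1.22112) = 1.10624.
True dip = arctan(1.10624) = 47.89°, dipping toward N (azimuth ≈ 357°).

47.89°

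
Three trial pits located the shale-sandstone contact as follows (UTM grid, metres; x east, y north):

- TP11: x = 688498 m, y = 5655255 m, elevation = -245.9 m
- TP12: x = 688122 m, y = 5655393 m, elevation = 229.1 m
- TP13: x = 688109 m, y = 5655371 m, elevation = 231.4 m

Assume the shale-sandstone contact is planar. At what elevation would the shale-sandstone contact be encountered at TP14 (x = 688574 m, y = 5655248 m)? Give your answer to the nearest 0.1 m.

-330.9 m

Let the plane be z = a·x + b·y + c.
TP12−TP11: −376a + 138b = 475;  TP13−TP11: −389a + 116b = 477.3.
Solving gives a = −1.069680111, b = 0.527538248.
Then c = -245.9 − a·688498 − b·5655255 = −2247136.59.
At (688574, 5655248): z = −736553.9 + 2983359.6 − 2247136.59 = -330.9 m.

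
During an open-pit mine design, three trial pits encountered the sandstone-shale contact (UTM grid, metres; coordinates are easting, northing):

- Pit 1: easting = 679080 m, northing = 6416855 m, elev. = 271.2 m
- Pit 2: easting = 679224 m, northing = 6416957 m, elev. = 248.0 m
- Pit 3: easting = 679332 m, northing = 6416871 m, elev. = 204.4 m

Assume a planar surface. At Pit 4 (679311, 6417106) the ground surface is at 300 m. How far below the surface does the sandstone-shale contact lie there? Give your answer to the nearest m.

Let the plane be z = a·easting + b·northing + c.
Pit 2−Pit 1: 144a + 102b = −23.2;  Pit 3−Pit 1: 252a + 16b = −66.8.
Solving gives a = −0.27531624, b = 0.16123077.
Then c = 271.2 − a·679080 − b·6416855 = −847361.52.
At (679311, 6417106): z_contact = −187025.3 + 1034634.9 − 847361.52 = 248.1 m.
Depth below ground = 300 − 248.1 = 52 m.

52 m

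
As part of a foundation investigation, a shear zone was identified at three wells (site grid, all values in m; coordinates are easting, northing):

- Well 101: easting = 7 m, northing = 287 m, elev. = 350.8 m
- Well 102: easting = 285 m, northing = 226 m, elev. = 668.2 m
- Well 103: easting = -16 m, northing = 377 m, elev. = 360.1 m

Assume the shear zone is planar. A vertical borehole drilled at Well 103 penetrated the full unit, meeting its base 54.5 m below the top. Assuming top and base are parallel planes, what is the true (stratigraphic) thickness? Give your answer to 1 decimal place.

Let the plane be z = a·easting + b·northing + c.
Well 102−Well 101: 278a − 61b = 317.4;  Well 103−Well 101: −23a + 90b = 9.3.
Solving gives a = 1.23357, b = 0.41858.
|∇z| = √(a²+b²) = 1.30266, so dip δ = arctan(1.30266) = 52.49°.
True thickness = vertical thickness × cos δ = 54.5 × cos 52.49° = 33.2 m.

33.2 m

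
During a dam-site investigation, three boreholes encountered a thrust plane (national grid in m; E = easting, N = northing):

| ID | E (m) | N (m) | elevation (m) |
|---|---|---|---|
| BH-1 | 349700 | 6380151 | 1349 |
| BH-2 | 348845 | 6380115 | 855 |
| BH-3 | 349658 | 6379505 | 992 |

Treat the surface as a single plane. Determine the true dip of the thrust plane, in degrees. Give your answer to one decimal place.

37.2°

Two edge vectors: BH-1→BH-2 = (-855, -36, -494), BH-1→BH-3 = (-42, -646, -357).
Normal n = (BH-1→BH-2) × (BH-1→BH-3) = (-306272, -284487, 550818).
So ∂z/∂E = −n_x/n_z = 0.55603 and ∂z/∂N = −n_y/n_z = 0.51648.
Gradient magnitude |∇z| = √(a² + b²) = √(0.30917 + 0.26675) = 0.75890.
True dip = arctan(0.75890) = 37.2°, dipping toward SW (azimuth ≈ 227°).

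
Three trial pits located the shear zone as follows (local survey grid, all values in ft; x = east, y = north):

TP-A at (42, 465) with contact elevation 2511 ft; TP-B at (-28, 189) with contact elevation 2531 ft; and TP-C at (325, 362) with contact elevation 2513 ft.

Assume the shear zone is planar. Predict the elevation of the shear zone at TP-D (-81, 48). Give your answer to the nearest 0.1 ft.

2541.5 ft

Two edge vectors: TP-A→TP-B = (-70, -276, 20), TP-A→TP-C = (283, -103, 2).
Normal n = (TP-A→TP-B) × (TP-A→TP-C) = (1508, 5800, 85318).
So ∂z/∂x = −n_x/n_z = −0.01768 and ∂z/∂y = −n_y/n_z = −0.06798.
Intercept c from TP-A: 2511 + 0.74 + 31.61 = 2543.35.
At (-81, 48): z = 1.4 − 3.3 + 2543.35 = 2541.5 ft.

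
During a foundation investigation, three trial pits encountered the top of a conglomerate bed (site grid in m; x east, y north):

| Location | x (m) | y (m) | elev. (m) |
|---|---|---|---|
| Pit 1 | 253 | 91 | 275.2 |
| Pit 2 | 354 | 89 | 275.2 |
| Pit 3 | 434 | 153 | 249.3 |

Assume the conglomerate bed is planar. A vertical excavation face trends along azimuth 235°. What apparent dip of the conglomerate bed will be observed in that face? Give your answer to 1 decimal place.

Let the plane be z = a·x + b·y + c.
Pit 2−Pit 1: 101a − 2b = 0;  Pit 3−Pit 1: 181a + 62b = −25.9.
Solving gives a = −0.00782, b = −0.39491.
Unit vector along 235° is (sin 235°, cos 235°) = (-0.8192, -0.5736).
Slope in that direction = a·(-0.8192) + b·(-0.5736) = 0.23292.
Apparent dip = arctan|0.23292| = 13.1° (true dip is 21.6°, so apparent ≤ true as expected).

13.1°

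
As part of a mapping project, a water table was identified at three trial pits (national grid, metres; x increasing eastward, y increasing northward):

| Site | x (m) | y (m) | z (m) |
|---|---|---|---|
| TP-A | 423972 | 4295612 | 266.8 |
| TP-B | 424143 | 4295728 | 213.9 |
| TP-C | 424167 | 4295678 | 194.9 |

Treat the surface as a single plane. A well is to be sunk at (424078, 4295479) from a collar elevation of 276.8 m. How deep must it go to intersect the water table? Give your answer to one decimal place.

Two edge vectors: TP-A→TP-B = (171, 116, -52.9), TP-A→TP-C = (195, 66, -71.9).
Normal n = (TP-A→TP-B) × (TP-A→TP-C) = (-4849, 1979.4, -11334).
So ∂z/∂x = −n_x/n_z = −0.427827775 and ∂z/∂y = −n_y/n_z = 0.174642668.
Intercept c from TP-A: 266.8 + 181387.00 − 750197.14 = −568543.34.
At (424078, 4295479): z_contact = −181432.35 + 750173.91 − 568543.34 = 198.22 m.
Depth below ground = 276.8 − 198.22 = 78.6 m.

78.6 m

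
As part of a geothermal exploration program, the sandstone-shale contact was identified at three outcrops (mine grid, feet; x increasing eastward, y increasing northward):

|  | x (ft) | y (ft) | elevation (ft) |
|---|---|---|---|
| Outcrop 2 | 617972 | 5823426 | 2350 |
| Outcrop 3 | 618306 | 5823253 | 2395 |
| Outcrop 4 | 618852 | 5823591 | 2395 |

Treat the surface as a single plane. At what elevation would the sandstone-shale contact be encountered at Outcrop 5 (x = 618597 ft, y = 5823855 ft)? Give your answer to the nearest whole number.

Two edge vectors: Outcrop 2→Outcrop 3 = (334, -173, 45), Outcrop 2→Outcrop 4 = (880, 165, 45).
Normal n = (Outcrop 2→Outcrop 3) × (Outcrop 2→Outcrop 4) = (-15210, 24570, 207350).
So ∂z/∂x = −n_x/n_z = 0.07335423 and ∂z/∂y = −n_y/n_z = −0.11849530.
Intercept c from Outcrop 2: 2350 − 45330.86 + 690048.60 = 647067.74.
At (618597, 5823855): z = 45376.7 − 690099.4 + 647067.74 = 2345.0 ft.

2345 ft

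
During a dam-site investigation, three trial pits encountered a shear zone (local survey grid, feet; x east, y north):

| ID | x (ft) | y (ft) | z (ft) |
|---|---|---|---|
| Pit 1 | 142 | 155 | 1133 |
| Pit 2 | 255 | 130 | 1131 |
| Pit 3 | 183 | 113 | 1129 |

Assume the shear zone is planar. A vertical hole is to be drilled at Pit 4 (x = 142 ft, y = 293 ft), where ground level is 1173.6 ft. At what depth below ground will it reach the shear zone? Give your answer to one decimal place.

26.9 ft

Let the plane be z = a·x + b·y + c.
Pit 2−Pit 1: 113a − 25b = −2;  Pit 3−Pit 1: 41a − 42b = −4.
Solving gives a = 0.00430, b = 0.09944.
Then c = 1133 − a·142 − b·155 = 1116.98.
At (142, 293): z_contact = 0.61 + 29.13 + 1116.98 = 1146.72 ft.
Depth below ground = 1173.6 − 1146.72 = 26.9 ft.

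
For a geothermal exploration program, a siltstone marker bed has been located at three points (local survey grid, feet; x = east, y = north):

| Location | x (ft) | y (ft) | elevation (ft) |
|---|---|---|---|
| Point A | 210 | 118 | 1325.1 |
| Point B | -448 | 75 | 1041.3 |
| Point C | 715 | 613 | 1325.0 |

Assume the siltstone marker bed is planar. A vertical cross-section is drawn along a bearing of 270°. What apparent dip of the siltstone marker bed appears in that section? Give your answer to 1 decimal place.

24.8°

Two edge vectors: Point A→Point B = (-658, -43, -283.8), Point A→Point C = (505, 495, -0.1).
Normal n = (Point A→Point B) × (Point A→Point C) = (140485.3, -143384.8, -303995).
So ∂z/∂x = −n_x/n_z = 0.46213 and ∂z/∂y = −n_y/n_z = −0.47167.
Unit vector along 270° is (sin 270°, cos 270°) = (-1.0000, -0.0000).
Slope in that direction = a·(-1.0000) + b·(-0.0000) = −0.46213.
Apparent dip = arctan|0.46213| = 24.8° (true dip is 33.4°, so apparent ≤ true as expected).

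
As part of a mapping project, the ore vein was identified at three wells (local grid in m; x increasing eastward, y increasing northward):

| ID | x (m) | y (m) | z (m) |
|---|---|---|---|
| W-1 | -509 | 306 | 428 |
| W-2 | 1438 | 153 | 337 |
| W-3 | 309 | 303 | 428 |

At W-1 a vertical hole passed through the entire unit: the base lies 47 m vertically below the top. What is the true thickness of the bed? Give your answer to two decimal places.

39.88 m

Two edge vectors: W-1→W-2 = (1947, -153, -91), W-1→W-3 = (818, -3, 0).
Normal n = (W-1→W-2) × (W-1→W-3) = (-273, -74438, 119313).
So ∂z/∂x = −n_x/n_z = 0.00229 and ∂z/∂y = −n_y/n_z = 0.62389.
|∇z| = √(a²+b²) = 0.62389, so dip δ = arctan(0.62389) = 31.96°.
True thickness = vertical thickness × cos δ = 47 × cos 31.96° = 39.88 m.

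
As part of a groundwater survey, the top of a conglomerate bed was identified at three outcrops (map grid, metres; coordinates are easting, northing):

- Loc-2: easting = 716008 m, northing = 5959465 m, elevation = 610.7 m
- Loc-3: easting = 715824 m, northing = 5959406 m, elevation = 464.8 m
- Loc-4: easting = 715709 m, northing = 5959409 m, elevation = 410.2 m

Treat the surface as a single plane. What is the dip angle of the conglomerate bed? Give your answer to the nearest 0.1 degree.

46.2°

Let the plane be z = a·easting + b·northing + c.
Loc-3−Loc-2: −184a − 59b = −145.9;  Loc-4−Loc-2: −299a − 56b = −200.5.
Solving gives a = 0.49872, b = 0.91755.
Gradient magnitude |∇z| = √(a² + b²) = √(0.24872 + 0.84191) = 1.04433.
True dip = arctan(1.04433) = 46.2°, dipping toward SSW (azimuth ≈ 209°).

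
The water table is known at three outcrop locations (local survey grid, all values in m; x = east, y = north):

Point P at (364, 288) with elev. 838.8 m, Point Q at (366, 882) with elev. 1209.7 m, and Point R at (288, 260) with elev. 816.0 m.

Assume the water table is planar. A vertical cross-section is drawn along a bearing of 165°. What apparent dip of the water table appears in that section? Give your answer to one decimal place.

Let the plane be z = a·x + b·y + c.
Point Q−Point P: 2a + 594b = 370.9;  Point R−Point P: −76a − 28b = −22.8.
Solving gives a = 0.07004, b = 0.62417.
Unit vector along 165° is (sin 165°, cos 165°) = (0.2588, -0.9659).
Slope in that direction = a·(0.2588) + b·(-0.9659) = −0.58478.
Apparent dip = arctan|0.58478| = 30.3° (true dip is 32.1°, so apparent ≤ true as expected).

30.3°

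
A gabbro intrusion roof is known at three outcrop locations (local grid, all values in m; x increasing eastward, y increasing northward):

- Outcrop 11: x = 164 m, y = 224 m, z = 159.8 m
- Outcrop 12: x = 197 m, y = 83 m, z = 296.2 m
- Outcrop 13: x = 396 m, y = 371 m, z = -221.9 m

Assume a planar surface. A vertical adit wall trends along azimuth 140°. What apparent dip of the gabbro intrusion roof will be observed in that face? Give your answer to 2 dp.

Two edge vectors: Outcrop 11→Outcrop 12 = (33, -141, 136.4), Outcrop 11→Outcrop 13 = (232, 147, -381.7).
Normal n = (Outcrop 11→Outcrop 12) × (Outcrop 11→Outcrop 13) = (33768.9, 44240.9, 37563).
So ∂z/∂x = −n_x/n_z = −0.89899 and ∂z/∂y = −n_y/n_z = −1.17778.
Unit vector along 140° is (sin 140°, cos 140°) = (0.6428, -0.7660).
Slope in that direction = a·(0.6428) + b·(-0.7660) = 0.32437.
Apparent dip = arctan|0.32437| = 17.97° (true dip is 56.0°, so apparent ≤ true as expected).

17.97°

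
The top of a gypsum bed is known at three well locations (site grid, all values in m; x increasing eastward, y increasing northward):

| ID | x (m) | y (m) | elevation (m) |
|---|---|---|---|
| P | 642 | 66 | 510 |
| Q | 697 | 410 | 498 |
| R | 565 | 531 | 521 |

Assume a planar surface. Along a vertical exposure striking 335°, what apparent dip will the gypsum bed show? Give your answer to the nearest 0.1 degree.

Two edge vectors: P→Q = (55, 344, -12), P→R = (-77, 465, 11).
Normal n = (P→Q) × (P→R) = (9364, 319, 52063).
So ∂z/∂x = −n_x/n_z = −0.17986 and ∂z/∂y = −n_y/n_z = −0.00613.
Unit vector along 335° is (sin 335°, cos 335°) = (-0.4226, 0.9063).
Slope in that direction = a·(-0.4226) + b·(0.9063) = 0.07046.
Apparent dip = arctan|0.07046| = 4.0° (true dip is 10.2°, so apparent ≤ true as expected).

4.0°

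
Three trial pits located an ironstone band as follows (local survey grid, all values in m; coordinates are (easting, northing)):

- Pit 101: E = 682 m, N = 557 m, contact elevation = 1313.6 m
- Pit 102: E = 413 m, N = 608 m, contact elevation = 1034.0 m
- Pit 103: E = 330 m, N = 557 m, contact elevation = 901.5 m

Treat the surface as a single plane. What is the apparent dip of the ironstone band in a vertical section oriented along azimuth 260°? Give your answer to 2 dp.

51.85°

Let the plane be z = a·E + b·N + c.
Pit 102−Pit 101: −269a + 51b = −279.6;  Pit 103−Pit 101: −352a + 0b = −412.1.
Solving gives a = 1.17074, b = 0.69272.
Unit vector along 260° is (sin 260°, cos 260°) = (-0.9848, -0.1736).
Slope in that direction = a·(-0.9848) + b·(-0.1736) = −1.27324.
Apparent dip = arctan|1.27324| = 51.85° (true dip is 53.7°, so apparent ≤ true as expected).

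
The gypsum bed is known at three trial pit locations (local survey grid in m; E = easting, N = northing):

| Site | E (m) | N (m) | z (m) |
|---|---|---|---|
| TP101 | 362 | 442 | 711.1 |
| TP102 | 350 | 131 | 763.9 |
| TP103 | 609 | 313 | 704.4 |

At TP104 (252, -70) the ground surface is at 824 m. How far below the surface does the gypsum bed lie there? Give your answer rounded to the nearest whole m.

16 m

Let the plane be z = a·E + b·N + c.
TP102−TP101: −12a − 311b = 52.8;  TP103−TP101: 247a − 129b = −6.7.
Solving gives a = −0.11351, b = −0.16540.
Then c = 711.1 − a·362 − b·442 = 825.29.
At (252, -70): z_contact = −28.6 + 11.6 + 825.29 = 808.3 m.
Depth below ground = 824 − 808.3 = 16 m.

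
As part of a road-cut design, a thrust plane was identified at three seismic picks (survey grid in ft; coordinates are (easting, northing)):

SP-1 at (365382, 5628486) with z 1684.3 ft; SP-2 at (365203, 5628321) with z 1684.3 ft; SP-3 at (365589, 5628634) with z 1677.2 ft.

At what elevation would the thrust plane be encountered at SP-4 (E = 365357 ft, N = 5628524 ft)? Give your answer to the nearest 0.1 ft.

1694.4 ft

Let the plane be z = a·E + b·N + c.
SP-2−SP-1: −179a − 165b = 0;  SP-3−SP-1: 207a + 148b = −7.1.
Solving gives a = −0.152877463, b = 0.165848884.
Then c = 1684.3 − a·365382 − b·5628486 = −875935.15.
At (365357, 5628524): z = −55854.9 + 933484.4 − 875935.15 = 1694.4 ft.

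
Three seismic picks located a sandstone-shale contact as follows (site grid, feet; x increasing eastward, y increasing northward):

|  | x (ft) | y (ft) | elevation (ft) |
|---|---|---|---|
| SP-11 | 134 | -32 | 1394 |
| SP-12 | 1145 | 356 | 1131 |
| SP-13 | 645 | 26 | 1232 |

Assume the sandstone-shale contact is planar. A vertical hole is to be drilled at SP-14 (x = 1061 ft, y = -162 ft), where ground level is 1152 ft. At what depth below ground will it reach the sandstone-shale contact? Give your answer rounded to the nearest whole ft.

101 ft

Two edge vectors: SP-11→SP-12 = (1011, 388, -263), SP-11→SP-13 = (511, 58, -162).
Normal n = (SP-11→SP-12) × (SP-11→SP-13) = (-47602, 29389, -139630).
So ∂z/∂x = −n_x/n_z = −0.34092 and ∂z/∂y = −n_y/n_z = 0.21048.
Intercept c from SP-11: 1394 + 45.68 + 6.74 = 1446.42.
At (1061, -162): z_contact = −361.7 − 34.1 + 1446.42 = 1050.6 ft.
Depth below ground = 1152 − 1050.6 = 101 ft.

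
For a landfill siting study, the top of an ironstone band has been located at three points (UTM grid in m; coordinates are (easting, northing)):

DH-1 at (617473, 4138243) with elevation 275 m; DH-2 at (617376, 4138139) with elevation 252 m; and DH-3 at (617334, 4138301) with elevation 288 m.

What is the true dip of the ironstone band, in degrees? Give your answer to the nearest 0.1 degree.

Let the plane be z = a·E + b·N + c.
DH-2−DH-1: −97a − 104b = −23;  DH-3−DH-1: −139a + 58b = 13.
Solving gives a = −0.00090, b = 0.22199.
Gradient magnitude |∇z| = √(a² + b²) = √(0.00000 + 0.04928) = 0.22199.
True dip = arctan(0.22199) = 12.5°, dipping toward S (azimuth ≈ 180°).

12.5°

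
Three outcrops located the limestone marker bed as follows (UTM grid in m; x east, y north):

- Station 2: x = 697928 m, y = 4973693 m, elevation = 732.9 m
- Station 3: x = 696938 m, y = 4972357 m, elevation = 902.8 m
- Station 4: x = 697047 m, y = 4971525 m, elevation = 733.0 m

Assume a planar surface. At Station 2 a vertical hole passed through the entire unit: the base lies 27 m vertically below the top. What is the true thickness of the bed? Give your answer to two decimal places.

Two edge vectors: Station 2→Station 3 = (-990, -1336, 169.9), Station 2→Station 4 = (-881, -2168, 0.1).
Normal n = (Station 2→Station 3) × (Station 2→Station 4) = (368209.6, -149582.9, 969304).
So ∂z/∂x = −n_x/n_z = −0.37987 and ∂z/∂y = −n_y/n_z = 0.15432.
|∇z| = √(a²+b²) = 0.41002, so dip δ = arctan(0.41002) = 22.29°.
True thickness = vertical thickness × cos δ = 27 × cos 22.29° = 24.98 m.

24.98 m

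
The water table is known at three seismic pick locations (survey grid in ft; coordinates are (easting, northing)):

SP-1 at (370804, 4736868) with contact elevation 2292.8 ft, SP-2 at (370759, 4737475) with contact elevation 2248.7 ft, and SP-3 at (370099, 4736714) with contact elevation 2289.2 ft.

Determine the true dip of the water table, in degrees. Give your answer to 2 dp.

Two edge vectors: SP-1→SP-2 = (-45, 607, -44.1), SP-1→SP-3 = (-705, -154, -3.6).
Normal n = (SP-1→SP-2) × (SP-1→SP-3) = (-8976.6, 30928.5, 434865).
So ∂z/∂E = −n_x/n_z = 0.02064 and ∂z/∂N = −n_y/n_z = −0.07112.
Gradient magnitude |∇z| = √(a² + b²) = √(0.00043 + 0.00506) = 0.07406.
True dip = arctan(0.07406) = 4.24°, dipping toward NNW (azimuth ≈ 344°).

4.24°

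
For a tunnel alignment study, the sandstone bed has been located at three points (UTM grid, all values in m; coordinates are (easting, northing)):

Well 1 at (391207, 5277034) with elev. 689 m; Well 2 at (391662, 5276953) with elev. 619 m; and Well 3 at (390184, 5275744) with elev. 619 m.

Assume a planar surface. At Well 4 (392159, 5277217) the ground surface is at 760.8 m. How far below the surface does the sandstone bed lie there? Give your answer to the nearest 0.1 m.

Two edge vectors: Well 1→Well 2 = (455, -81, -70), Well 1→Well 3 = (-1023, -1290, -70).
Normal n = (Well 1→Well 2) × (Well 1→Well 3) = (-84630, 103460, -669813).
So ∂z/∂E = −n_x/n_z = −0.126348697 and ∂z/∂N = −n_y/n_z = 0.154461021.
Intercept c from Well 1: 689 + 49428.49 − 815096.06 = −764978.57.
At (392159, 5277217): z_contact = −49548.78 + 815124.33 − 764978.57 = 596.98 m.
Depth below ground = 760.8 − 596.98 = 163.8 m.

163.8 m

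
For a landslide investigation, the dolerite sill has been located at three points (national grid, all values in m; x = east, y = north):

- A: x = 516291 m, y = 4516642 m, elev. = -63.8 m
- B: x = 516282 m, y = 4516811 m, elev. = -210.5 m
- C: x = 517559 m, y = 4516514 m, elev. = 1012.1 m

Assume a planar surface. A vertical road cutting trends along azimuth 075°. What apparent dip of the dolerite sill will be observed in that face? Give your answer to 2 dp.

27.69°

Two edge vectors: A→B = (-9, 169, -146.7), A→C = (1268, -128, 1075.9).
Normal n = (A→B) × (A→C) = (163049.5, -176332.5, -213140).
So ∂z/∂x = −n_x/n_z = 0.76499 and ∂z/∂y = −n_y/n_z = −0.82731.
Unit vector along 075° is (sin 75°, cos 75°) = (0.9659, 0.2588).
Slope in that direction = a·(0.9659) + b·(0.2588) = 0.52480.
Apparent dip = arctan|0.52480| = 27.69° (true dip is 48.4°, so apparent ≤ true as expected).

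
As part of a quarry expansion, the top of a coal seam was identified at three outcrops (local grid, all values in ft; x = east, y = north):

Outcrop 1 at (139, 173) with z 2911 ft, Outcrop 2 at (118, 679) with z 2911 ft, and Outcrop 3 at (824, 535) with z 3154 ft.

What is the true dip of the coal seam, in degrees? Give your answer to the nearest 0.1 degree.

19.2°

Let the plane be z = a·x + b·y + c.
Outcrop 2−Outcrop 1: −21a + 506b = 0;  Outcrop 3−Outcrop 1: 685a + 362b = 243.
Solving gives a = 0.34713, b = 0.01441.
Gradient magnitude |∇z| = √(a² + b²) = √(0.12050 + 0.00021) = 0.34743.
True dip = arctan(0.34743) = 19.2°, dipping toward W (azimuth ≈ 268°).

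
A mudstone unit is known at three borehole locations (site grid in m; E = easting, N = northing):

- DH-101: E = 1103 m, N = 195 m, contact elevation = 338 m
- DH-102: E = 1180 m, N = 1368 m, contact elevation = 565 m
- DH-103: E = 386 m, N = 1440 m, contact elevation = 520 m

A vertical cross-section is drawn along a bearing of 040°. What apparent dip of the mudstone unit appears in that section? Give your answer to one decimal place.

Two edge vectors: DH-101→DH-102 = (77, 1173, 227), DH-101→DH-103 = (-717, 1245, 182).
Normal n = (DH-101→DH-102) × (DH-101→DH-103) = (-69129, -176773, 936906).
So ∂z/∂E = −n_x/n_z = 0.07378 and ∂z/∂N = −n_y/n_z = 0.18868.
Unit vector along 040° is (sin 40°, cos 40°) = (0.6428, 0.7660).
Slope in that direction = a·(0.6428) + b·(0.7660) = 0.19196.
Apparent dip = arctan|0.19196| = 10.9° (true dip is 11.5°, so apparent ≤ true as expected).

10.9°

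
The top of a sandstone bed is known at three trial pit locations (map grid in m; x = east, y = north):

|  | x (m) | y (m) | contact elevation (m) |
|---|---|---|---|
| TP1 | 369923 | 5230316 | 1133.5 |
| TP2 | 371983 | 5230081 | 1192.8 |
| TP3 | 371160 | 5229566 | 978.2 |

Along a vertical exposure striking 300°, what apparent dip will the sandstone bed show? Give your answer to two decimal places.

5.76°

Let the plane be z = a·x + b·y + c.
TP2−TP1: 2060a − 235b = 59.3;  TP3−TP1: 1237a − 750b = −155.3.
Solving gives a = 0.06455, b = 0.31354.
Unit vector along 300° is (sin 300°, cos 300°) = (-0.8660, 0.5000).
Slope in that direction = a·(-0.8660) + b·(0.5000) = 0.10086.
Apparent dip = arctan|0.10086| = 5.76° (true dip is 17.8°, so apparent ≤ true as expected).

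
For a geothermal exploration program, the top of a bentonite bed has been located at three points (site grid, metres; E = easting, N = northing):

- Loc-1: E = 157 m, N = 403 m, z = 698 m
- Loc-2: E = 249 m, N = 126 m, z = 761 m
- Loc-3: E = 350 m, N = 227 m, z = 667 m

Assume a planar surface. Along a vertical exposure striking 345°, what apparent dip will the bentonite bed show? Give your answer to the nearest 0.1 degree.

14.2°

Two edge vectors: Loc-1→Loc-2 = (92, -277, 63), Loc-1→Loc-3 = (193, -176, -31).
Normal n = (Loc-1→Loc-2) × (Loc-1→Loc-3) = (19675, 15011, 37269).
So ∂z/∂E = −n_x/n_z = −0.52792 and ∂z/∂N = −n_y/n_z = −0.40277.
Unit vector along 345° is (sin 345°, cos 345°) = (-0.2588, 0.9659).
Slope in that direction = a·(-0.2588) + b·(0.9659) = −0.25241.
Apparent dip = arctan|0.25241| = 14.2° (true dip is 33.6°, so apparent ≤ true as expected).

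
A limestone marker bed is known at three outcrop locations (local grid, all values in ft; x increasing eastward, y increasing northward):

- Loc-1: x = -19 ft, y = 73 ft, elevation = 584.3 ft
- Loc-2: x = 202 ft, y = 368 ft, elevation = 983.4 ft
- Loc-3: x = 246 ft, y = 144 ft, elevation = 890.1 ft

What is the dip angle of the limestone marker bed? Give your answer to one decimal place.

Two edge vectors: Loc-1→Loc-2 = (221, 295, 399.1), Loc-1→Loc-3 = (265, 71, 305.8).
Normal n = (Loc-1→Loc-2) × (Loc-1→Loc-3) = (61874.9, 38179.7, -62484).
So ∂z/∂x = −n_x/n_z = 0.99025 and ∂z/∂y = −n_y/n_z = 0.61103.
Gradient magnitude |∇z| = √(a² + b²) = √(0.98060 + 0.37336) = 1.16360.
True dip = arctan(1.16360) = 49.3°, dipping toward WSW (azimuth ≈ 238°).

49.3°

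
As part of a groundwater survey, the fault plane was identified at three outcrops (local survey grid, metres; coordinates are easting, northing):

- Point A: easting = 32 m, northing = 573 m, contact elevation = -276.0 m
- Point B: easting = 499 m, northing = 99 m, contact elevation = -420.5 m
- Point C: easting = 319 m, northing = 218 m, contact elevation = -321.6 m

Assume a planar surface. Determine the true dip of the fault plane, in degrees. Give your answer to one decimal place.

Two edge vectors: Point A→Point B = (467, -474, -144.5), Point A→Point C = (287, -355, -45.6).
Normal n = (Point A→Point B) × (Point A→Point C) = (-29683.1, -20176.3, -29747).
So ∂z/∂easting = −n_x/n_z = −0.99785 and ∂z/∂northing = −n_y/n_z = −0.67826.
Gradient magnitude |∇z| = √(a² + b²) = √(0.99571 + 0.46004) = 1.20654.
True dip = arctan(1.20654) = 50.3°, dipping toward NE (azimuth ≈ 056°).

50.3°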